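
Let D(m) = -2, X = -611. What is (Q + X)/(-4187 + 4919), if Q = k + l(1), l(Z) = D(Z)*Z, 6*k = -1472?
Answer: -2575/2196 ≈ -1.1726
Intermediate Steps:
k = -736/3 (k = (⅙)*(-1472) = -736/3 ≈ -245.33)
l(Z) = -2*Z
Q = -742/3 (Q = -736/3 - 2*1 = -736/3 - 2 = -742/3 ≈ -247.33)
(Q + X)/(-4187 + 4919) = (-742/3 - 611)/(-4187 + 4919) = -2575/3/732 = -2575/3*1/732 = -2575/2196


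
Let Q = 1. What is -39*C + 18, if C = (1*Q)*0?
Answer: 18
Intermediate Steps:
C = 0 (C = (1*1)*0 = 1*0 = 0)
-39*C + 18 = -39*0 + 18 = 0 + 18 = 18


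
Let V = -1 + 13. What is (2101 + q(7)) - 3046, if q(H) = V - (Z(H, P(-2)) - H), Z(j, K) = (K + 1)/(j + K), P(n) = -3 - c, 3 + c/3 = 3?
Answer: -1851/2 ≈ -925.50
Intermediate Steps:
c = 0 (c = -9 + 3*3 = -9 + 9 = 0)
P(n) = -3 (P(n) = -3 - 1*0 = -3 + 0 = -3)
Z(j, K) = (1 + K)/(K + j)
V = 12
q(H) = 12 + H + 2/(-3 + H) (q(H) = 12 - ((1 - 3)/(-3 + H) - H) = 12 - (-2/(-3 + H) - H) = 12 - (-H - 2/(-3 + H)) = 12 + (H + 2/(-3 + H)) = 12 + H + 2/(-3 + H))
(2101 + q(7)) - 3046 = (2101 + (2 + (-3 + 7)*(12 + 7))/(-3 + 7)) - 3046 = (2101 + (2 + 4*19)/4) - 3046 = (2101 + (2 + 76)/4) - 3046 = (2101 + (1/4)*78) - 3046 = (2101 + 39/2) - 3046 = 4241/2 - 3046 = -1851/2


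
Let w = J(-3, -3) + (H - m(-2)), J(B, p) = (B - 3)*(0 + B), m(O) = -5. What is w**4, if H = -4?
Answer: 130321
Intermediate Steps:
J(B, p) = B*(-3 + B) (J(B, p) = (-3 + B)*B = B*(-3 + B))
w = 19 (w = -3*(-3 - 3) + (-4 - 1*(-5)) = -3*(-6) + (-4 + 5) = 18 + 1 = 19)
w**4 = 19**4 = 130321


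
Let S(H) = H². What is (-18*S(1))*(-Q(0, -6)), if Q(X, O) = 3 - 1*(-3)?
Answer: 108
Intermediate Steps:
Q(X, O) = 6 (Q(X, O) = 3 + 3 = 6)
(-18*S(1))*(-Q(0, -6)) = (-18*1²)*(-1*6) = -18*1*(-6) = -18*(-6) = 108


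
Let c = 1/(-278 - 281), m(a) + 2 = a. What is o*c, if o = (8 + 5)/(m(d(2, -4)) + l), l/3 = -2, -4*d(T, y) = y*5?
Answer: 1/129 ≈ 0.0077519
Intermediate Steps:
d(T, y) = -5*y/4 (d(T, y) = -y*5/4 = -5*y/4)
m(a) = -2 + a
l = -6 (l = 3*(-2) = -6)
c = -1/559 (c = 1/(-559) = -1/559 ≈ -0.0017889)
o = -13/3 (o = (8 + 5)/((-2 - 5/4*(-4)) - 6) = 13/((-2 + 5) - 6) = 13/(3 - 6) = 13/(-3) = 13*(-1/3) = -13/3 ≈ -4.3333)
o*c = -13/3*(-1/559) = 1/129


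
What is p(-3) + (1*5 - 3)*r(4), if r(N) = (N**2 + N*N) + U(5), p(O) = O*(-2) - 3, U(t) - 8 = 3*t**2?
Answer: 233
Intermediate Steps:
U(t) = 8 + 3*t**2
p(O) = -3 - 2*O (p(O) = -2*O - 3 = -3 - 2*O)
r(N) = 83 + 2*N**2 (r(N) = (N**2 + N*N) + (8 + 3*5**2) = (N**2 + N**2) + (8 + 3*25) = 2*N**2 + (8 + 75) = 2*N**2 + 83 = 83 + 2*N**2)
p(-3) + (1*5 - 3)*r(4) = (-3 - 2*(-3)) + (1*5 - 3)*(83 + 2*4**2) = (-3 + 6) + (5 - 3)*(83 + 2*16) = 3 + 2*(83 + 32) = 3 + 2*115 = 3 + 230 = 233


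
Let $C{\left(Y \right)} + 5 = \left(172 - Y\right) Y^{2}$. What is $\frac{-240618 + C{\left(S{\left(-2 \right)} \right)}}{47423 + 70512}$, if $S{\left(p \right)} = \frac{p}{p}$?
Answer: $- \frac{240452}{117935} \approx -2.0389$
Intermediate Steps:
$S{\left(p \right)} = 1$
$C{\left(Y \right)} = -5 + Y^{2} \left(172 - Y\right)$ ($C{\left(Y \right)} = -5 + \left(172 - Y\right) Y^{2} = -5 + Y^{2} \left(172 - Y\right)$)
$\frac{-240618 + C{\left(S{\left(-2 \right)} \right)}}{47423 + 70512} = \frac{-240618 - \left(6 - 172\right)}{47423 + 70512} = \frac{-240618 - -166}{117935} = \left(-240618 - -166\right) \frac{1}{117935} = \left(-240618 + 166\right) \frac{1}{117935} = \left(-240452\right) \frac{1}{117935} = - \frac{240452}{117935}$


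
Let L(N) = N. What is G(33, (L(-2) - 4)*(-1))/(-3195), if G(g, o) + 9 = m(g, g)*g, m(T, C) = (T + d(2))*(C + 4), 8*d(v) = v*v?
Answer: -27263/2130 ≈ -12.800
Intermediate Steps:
d(v) = v²/8 (d(v) = (v*v)/8 = v²/8)
m(T, C) = (½ + T)*(4 + C) (m(T, C) = (T + (⅛)*2²)*(C + 4) = (T + (⅛)*4)*(4 + C) = (T + ½)*(4 + C) = (½ + T)*(4 + C))
G(g, o) = -9 + g*(2 + g² + 9*g/2) (G(g, o) = -9 + (2 + g/2 + 4*g + g*g)*g = -9 + (2 + g/2 + 4*g + g²)*g = -9 + (2 + g² + 9*g/2)*g = -9 + g*(2 + g² + 9*g/2))
G(33, (L(-2) - 4)*(-1))/(-3195) = (-9 + (½)*33*(4 + 2*33² + 9*33))/(-3195) = (-9 + (½)*33*(4 + 2*1089 + 297))*(-1/3195) = (-9 + (½)*33*(4 + 2178 + 297))*(-1/3195) = (-9 + (½)*33*2479)*(-1/3195) = (-9 + 81807/2)*(-1/3195) = (81789/2)*(-1/3195) = -27263/2130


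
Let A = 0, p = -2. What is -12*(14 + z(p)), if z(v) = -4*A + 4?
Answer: -216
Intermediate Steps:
z(v) = 4 (z(v) = -4*0 + 4 = 0 + 4 = 4)
-12*(14 + z(p)) = -12*(14 + 4) = -12*18 = -216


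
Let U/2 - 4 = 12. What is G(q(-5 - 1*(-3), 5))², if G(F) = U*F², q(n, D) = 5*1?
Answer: 640000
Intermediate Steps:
U = 32 (U = 8 + 2*12 = 8 + 24 = 32)
q(n, D) = 5
G(F) = 32*F²
G(q(-5 - 1*(-3), 5))² = (32*5²)² = (32*25)² = 800² = 640000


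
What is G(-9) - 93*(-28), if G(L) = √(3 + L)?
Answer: 2604 + I*√6 ≈ 2604.0 + 2.4495*I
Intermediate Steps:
G(-9) - 93*(-28) = √(3 - 9) - 93*(-28) = √(-6) + 2604 = I*√6 + 2604 = 2604 + I*√6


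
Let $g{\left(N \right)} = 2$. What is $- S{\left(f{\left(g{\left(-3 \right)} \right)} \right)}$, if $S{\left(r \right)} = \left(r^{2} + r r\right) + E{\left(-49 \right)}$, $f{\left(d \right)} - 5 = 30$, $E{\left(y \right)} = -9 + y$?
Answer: $-2392$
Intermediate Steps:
$f{\left(d \right)} = 35$ ($f{\left(d \right)} = 5 + 30 = 35$)
$S{\left(r \right)} = -58 + 2 r^{2}$ ($S{\left(r \right)} = \left(r^{2} + r r\right) - 58 = \left(r^{2} + r^{2}\right) - 58 = 2 r^{2} - 58 = -58 + 2 r^{2}$)
$- S{\left(f{\left(g{\left(-3 \right)} \right)} \right)} = - (-58 + 2 \cdot 35^{2}) = - (-58 + 2 \cdot 1225) = - (-58 + 2450) = \left(-1\right) 2392 = -2392$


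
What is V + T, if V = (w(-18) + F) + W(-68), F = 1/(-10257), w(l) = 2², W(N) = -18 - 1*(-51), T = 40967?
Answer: 420578027/10257 ≈ 41004.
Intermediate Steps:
W(N) = 33 (W(N) = -18 + 51 = 33)
w(l) = 4
F = -1/10257 ≈ -9.7494e-5
V = 379508/10257 (V = (4 - 1/10257) + 33 = 41027/10257 + 33 = 379508/10257 ≈ 37.000)
V + T = 379508/10257 + 40967 = 420578027/10257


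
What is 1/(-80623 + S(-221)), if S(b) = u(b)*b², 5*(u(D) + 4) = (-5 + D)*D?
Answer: 5/2438032651 ≈ 2.0508e-9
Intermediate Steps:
u(D) = -4 + D*(-5 + D)/5 (u(D) = -4 + ((-5 + D)*D)/5 = -4 + (D*(-5 + D))/5 = -4 + D*(-5 + D)/5)
S(b) = b²*(-4 - b + b²/5) (S(b) = (-4 - b + b²/5)*b² = b²*(-4 - b + b²/5))
1/(-80623 + S(-221)) = 1/(-80623 + (-221)²*(-4 - 1*(-221) + (⅕)*(-221)²)) = 1/(-80623 + 48841*(-4 + 221 + (⅕)*48841)) = 1/(-80623 + 48841*(-4 + 221 + 48841/5)) = 1/(-80623 + 48841*(49926/5)) = 1/(-80623 + 2438435766/5) = 1/(2438032651/5) = 5/2438032651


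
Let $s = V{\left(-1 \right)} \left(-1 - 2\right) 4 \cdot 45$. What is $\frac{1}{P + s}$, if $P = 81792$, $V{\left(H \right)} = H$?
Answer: $\frac{1}{82332} \approx 1.2146 \cdot 10^{-5}$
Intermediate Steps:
$s = 540$ ($s = - \left(-1 - 2\right) 4 \cdot 45 = - \left(-3\right) 4 \cdot 45 = \left(-1\right) \left(-12\right) 45 = 12 \cdot 45 = 540$)
$\frac{1}{P + s} = \frac{1}{81792 + 540} = \frac{1}{82332}$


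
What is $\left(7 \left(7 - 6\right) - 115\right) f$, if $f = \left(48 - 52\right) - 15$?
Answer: $2052$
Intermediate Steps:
$f = -19$ ($f = -4 - 15 = -19$)
$\left(7 \left(7 - 6\right) - 115\right) f = \left(7 \left(7 - 6\right) - 115\right) \left(-19\right) = \left(7 \cdot 1 - 115\right) \left(-19\right) = \left(7 - 115\right) \left(-19\right) = \left(-108\right) \left(-19\right) = 2052$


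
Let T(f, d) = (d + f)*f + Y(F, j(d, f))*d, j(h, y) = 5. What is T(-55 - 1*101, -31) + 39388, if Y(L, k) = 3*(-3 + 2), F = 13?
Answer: 68653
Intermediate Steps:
Y(L, k) = -3 (Y(L, k) = 3*(-1) = -3)
T(f, d) = -3*d + f*(d + f) (T(f, d) = (d + f)*f - 3*d = f*(d + f) - 3*d = -3*d + f*(d + f))
T(-55 - 1*101, -31) + 39388 = ((-55 - 1*101)² - 3*(-31) - 31*(-55 - 1*101)) + 39388 = ((-55 - 101)² + 93 - 31*(-55 - 101)) + 39388 = ((-156)² + 93 - 31*(-156)) + 39388 = (24336 + 93 + 4836) + 39388 = 29265 + 39388 = 68653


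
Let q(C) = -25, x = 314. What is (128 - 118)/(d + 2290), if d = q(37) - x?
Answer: 10/1951 ≈ 0.0051256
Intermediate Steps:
d = -339 (d = -25 - 1*314 = -25 - 314 = -339)
(128 - 118)/(d + 2290) = (128 - 118)/(-339 + 2290) = 10/1951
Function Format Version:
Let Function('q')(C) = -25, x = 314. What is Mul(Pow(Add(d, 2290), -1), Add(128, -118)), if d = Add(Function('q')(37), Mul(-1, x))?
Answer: Rational(10, 1951) ≈ 0.0051256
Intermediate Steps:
d = -339 (d = Add(-25, Mul(-1, 314)) = Add(-25, -314) = -339)
Mul(Pow(Add(d, 2290), -1), Add(128, -118)) = Mul(Pow(Add(-339, 2290), -1), Add(128, -118)) = Mul(Pow(1951, -1), 10) = Mul(Rational(1, 1951), 10) = Rational(10, 1951)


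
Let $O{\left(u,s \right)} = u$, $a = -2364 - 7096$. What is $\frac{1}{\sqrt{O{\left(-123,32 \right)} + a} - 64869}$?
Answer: $- \frac{9267}{601142392} - \frac{37 i \sqrt{7}}{4207996744} \approx -1.5416 \cdot 10^{-5} - 2.3264 \cdot 10^{-8} i$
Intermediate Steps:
$a = -9460$
$\frac{1}{\sqrt{O{\left(-123,32 \right)} + a} - 64869} = \frac{1}{\sqrt{-123 - 9460} - 64869} = \frac{1}{\sqrt{-9583} - 64869} = \frac{1}{37 i \sqrt{7} - 64869} = \frac{1}{-64869 + 37 i \sqrt{7}}$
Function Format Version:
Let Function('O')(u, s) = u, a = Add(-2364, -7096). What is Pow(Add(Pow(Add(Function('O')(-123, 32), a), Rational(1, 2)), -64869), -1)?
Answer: Add(Rational(-9267, 601142392), Mul(Rational(-37, 4207996744), I, Pow(7, Rational(1, 2)))) ≈ Add(-1.5416e-5, Mul(-2.3264e-8, I))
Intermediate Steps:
a = -9460
Pow(Add(Pow(Add(Function('O')(-123, 32), a), Rational(1, 2)), -64869), -1) = Pow(Add(Pow(Add(-123, -9460), Rational(1, 2)), -64869), -1) = Pow(Add(Pow(-9583, Rational(1, 2)), -64869), -1) = Pow(Add(Mul(37, I, Pow(7, Rational(1, 2))), -64869), -1) = Pow(Add(-64869, Mul(37, I, Pow(7, Rational(1, 2)))), -1)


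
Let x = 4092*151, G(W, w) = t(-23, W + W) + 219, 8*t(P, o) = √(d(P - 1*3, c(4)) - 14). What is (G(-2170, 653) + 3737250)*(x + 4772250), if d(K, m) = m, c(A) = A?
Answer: 20145488630598 + 2695071*I*√10/4 ≈ 2.0145e+13 + 2.1306e+6*I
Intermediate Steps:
t(P, o) = I*√10/8 (t(P, o) = √(4 - 14)/8 = √(-10)/8 = (I*√10)/8 = I*√10/8)
G(W, w) = 219 + I*√10/8 (G(W, w) = I*√10/8 + 219 = 219 + I*√10/8)
x = 617892
(G(-2170, 653) + 3737250)*(x + 4772250) = ((219 + I*√10/8) + 3737250)*(617892 + 4772250) = (3737469 + I*√10/8)*5390142 = 20145488630598 + 2695071*I*√10/4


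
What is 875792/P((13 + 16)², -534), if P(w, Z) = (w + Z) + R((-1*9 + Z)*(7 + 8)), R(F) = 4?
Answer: 875792/311 ≈ 2816.1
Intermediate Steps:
P(w, Z) = 4 + Z + w (P(w, Z) = (w + Z) + 4 = (Z + w) + 4 = 4 + Z + w)
875792/P((13 + 16)², -534) = 875792/(4 - 534 + (13 + 16)²) = 875792/(4 - 534 + 29²) = 875792/(4 - 534 + 841) = 875792/311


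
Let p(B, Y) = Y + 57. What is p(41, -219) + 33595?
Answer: 33433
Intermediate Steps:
p(B, Y) = 57 + Y
p(41, -219) + 33595 = (57 - 219) + 33595 = -162 + 33595 = 33433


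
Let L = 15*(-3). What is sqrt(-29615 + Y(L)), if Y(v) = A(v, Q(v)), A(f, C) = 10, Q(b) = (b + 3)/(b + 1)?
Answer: I*sqrt(29605) ≈ 172.06*I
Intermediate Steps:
L = -45
Q(b) = (3 + b)/(1 + b)
Y(v) = 10
sqrt(-29615 + Y(L)) = sqrt(-29615 + 10) = sqrt(-29605) = I*sqrt(29605)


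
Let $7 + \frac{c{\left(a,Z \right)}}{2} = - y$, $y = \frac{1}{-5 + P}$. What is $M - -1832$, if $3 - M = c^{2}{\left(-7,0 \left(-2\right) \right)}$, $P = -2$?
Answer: $\frac{80699}{49} \approx 1646.9$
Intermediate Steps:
$y = - \frac{1}{7}$ ($y = \frac{1}{-5 - 2} = \frac{1}{-7} = - \frac{1}{7} \approx -0.14286$)
$c{\left(a,Z \right)} = - \frac{96}{7}$ ($c{\left(a,Z \right)} = -14 + 2 \left(\left(-1\right) \left(- \frac{1}{7}\right)\right) = -14 + 2 \cdot \frac{1}{7} = -14 + \frac{2}{7} = - \frac{96}{7}$)
$M = - \frac{9069}{49}$ ($M = 3 - \left(- \frac{96}{7}\right)^{2} = 3 - \frac{9216}{49} = - \frac{9069}{49} \approx -185.08$)
$M - -1832 = - \frac{9069}{49} - -1832 = - \frac{9069}{49} + 1832 = \frac{80699}{49}$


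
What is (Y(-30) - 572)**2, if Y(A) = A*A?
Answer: 107584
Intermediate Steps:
Y(A) = A**2
(Y(-30) - 572)**2 = ((-30)**2 - 572)**2 = (900 - 572)**2 = 328**2 = 107584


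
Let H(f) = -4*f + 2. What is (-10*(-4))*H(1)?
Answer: -80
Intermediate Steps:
H(f) = 2 - 4*f
(-10*(-4))*H(1) = (-10*(-4))*(2 - 4*1) = 40*(2 - 4) = 40*(-2) = -80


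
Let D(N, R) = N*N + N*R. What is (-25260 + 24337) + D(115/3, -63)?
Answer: -16817/9 ≈ -1868.6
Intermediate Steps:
D(N, R) = N² + N*R
(-25260 + 24337) + D(115/3, -63) = (-25260 + 24337) + (115/3)*(115/3 - 63) = -923 + (115*(⅓))*(115*(⅓) - 63) = -923 + 115*(115/3 - 63)/3 = -923 + (115/3)*(-74/3) = -923 - 8510/9 = -16817/9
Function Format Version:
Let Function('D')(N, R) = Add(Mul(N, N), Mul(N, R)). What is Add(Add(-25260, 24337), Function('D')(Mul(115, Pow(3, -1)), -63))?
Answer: Rational(-16817, 9) ≈ -1868.6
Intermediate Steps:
Function('D')(N, R) = Add(Pow(N, 2), Mul(N, R))
Add(Add(-25260, 24337), Function('D')(Mul(115, Pow(3, -1)), -63)) = Add(Add(-25260, 24337), Mul(Mul(115, Pow(3, -1)), Add(Mul(115, Pow(3, -1)), -63))) = Add(-923, Mul(Mul(115, Rational(1, 3)), Add(Mul(115, Rational(1, 3)), -63))) = Add(-923, Mul(Rational(115, 3), Add(Rational(115, 3), -63))) = Add(-923, Mul(Rational(115, 3), Rational(-74, 3))) = Add(-923, Rational(-8510, 9)) = Rational(-16817, 9)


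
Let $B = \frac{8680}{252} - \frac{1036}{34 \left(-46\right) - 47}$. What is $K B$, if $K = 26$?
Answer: $\frac{489892}{537} \approx 912.28$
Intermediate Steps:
$B = \frac{18842}{537}$ ($B = 8680 \cdot \frac{1}{252} - \frac{1036}{-1564 - 47} = \frac{310}{9} - \frac{1036}{-1611} = \frac{310}{9} - - \frac{1036}{1611} = \frac{310}{9} + \frac{1036}{1611} = \frac{18842}{537} \approx 35.088$)
$K B = 26 \cdot \frac{18842}{537} = \frac{489892}{537}$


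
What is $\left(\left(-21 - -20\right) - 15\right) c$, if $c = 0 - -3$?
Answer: $-48$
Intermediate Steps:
$c = 3$ ($c = 0 + 3 = 3$)
$\left(\left(-21 - -20\right) - 15\right) c = \left(\left(-21 - -20\right) - 15\right) 3 = \left(\left(-21 + 20\right) - 15\right) 3 = \left(-1 - 15\right) 3 = \left(-16\right) 3 = -48$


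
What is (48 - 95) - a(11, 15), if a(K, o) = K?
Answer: -58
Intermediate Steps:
(48 - 95) - a(11, 15) = (48 - 95) - 1*11 = -47 - 11 = -58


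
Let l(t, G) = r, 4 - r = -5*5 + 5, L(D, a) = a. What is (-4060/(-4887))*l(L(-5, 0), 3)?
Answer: 32480/1629 ≈ 19.939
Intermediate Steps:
r = 24 (r = 4 - (-5*5 + 5) = 4 - (-25 + 5) = 4 - 1*(-20) = 4 + 20 = 24)
l(t, G) = 24
(-4060/(-4887))*l(L(-5, 0), 3) = -4060/(-4887)*24 = -4060*(-1/4887)*24 = (4060/4887)*24 = 32480/1629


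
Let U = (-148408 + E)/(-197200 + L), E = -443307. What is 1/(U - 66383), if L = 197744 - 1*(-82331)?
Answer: -16575/1100416568 ≈ -1.5062e-5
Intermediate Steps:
L = 280075 (L = 197744 + 82331 = 280075)
U = -118343/16575 (U = (-148408 - 443307)/(-197200 + 280075) = -591715/82875 = -591715*1/82875 = -118343/16575 ≈ -7.1398)
1/(U - 66383) = 1/(-118343/16575 - 66383) = 1/(-1100416568/16575) = -16575/1100416568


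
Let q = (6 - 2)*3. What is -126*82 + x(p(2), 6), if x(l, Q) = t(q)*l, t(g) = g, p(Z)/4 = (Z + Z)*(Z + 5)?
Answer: -8988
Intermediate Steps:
p(Z) = 8*Z*(5 + Z) (p(Z) = 4*((Z + Z)*(Z + 5)) = 4*((2*Z)*(5 + Z)) = 4*(2*Z*(5 + Z)) = 8*Z*(5 + Z))
q = 12 (q = 4*3 = 12)
x(l, Q) = 12*l
-126*82 + x(p(2), 6) = -126*82 + 12*(8*2*(5 + 2)) = -10332 + 12*(8*2*7) = -10332 + 12*112 = -10332 + 1344 = -8988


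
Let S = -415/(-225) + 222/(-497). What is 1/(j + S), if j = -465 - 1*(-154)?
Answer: -22365/6924254 ≈ -0.0032299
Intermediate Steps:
S = 31261/22365 (S = -415*(-1/225) + 222*(-1/497) = 83/45 - 222/497 = 31261/22365 ≈ 1.3978)
j = -311 (j = -465 + 154 = -311)
1/(j + S) = 1/(-311 + 31261/22365) = 1/(-6924254/22365) = -22365/6924254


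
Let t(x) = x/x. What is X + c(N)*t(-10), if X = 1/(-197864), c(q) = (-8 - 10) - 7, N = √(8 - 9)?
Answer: -4946601/197864 ≈ -25.000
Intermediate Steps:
N = I (N = √(-1) = I ≈ 1.0*I)
t(x) = 1
c(q) = -25 (c(q) = -18 - 7 = -25)
X = -1/197864 ≈ -5.0540e-6
X + c(N)*t(-10) = -1/197864 - 25*1 = -1/197864 - 25 = -4946601/197864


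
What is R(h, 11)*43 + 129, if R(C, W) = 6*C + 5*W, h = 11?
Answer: 5332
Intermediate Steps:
R(C, W) = 5*W + 6*C
R(h, 11)*43 + 129 = (5*11 + 6*11)*43 + 129 = (55 + 66)*43 + 129 = 121*43 + 129 = 5203 + 129 = 5332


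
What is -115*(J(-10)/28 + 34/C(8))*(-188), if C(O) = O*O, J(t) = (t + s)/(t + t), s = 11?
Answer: 641033/56 ≈ 11447.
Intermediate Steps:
J(t) = (11 + t)/(2*t) (J(t) = (t + 11)/(t + t) = (11 + t)/((2*t)) = (11 + t)*(1/(2*t)) = (11 + t)/(2*t))
C(O) = O²
-115*(J(-10)/28 + 34/C(8))*(-188) = -115*(((½)*(11 - 10)/(-10))/28 + 34/(8²))*(-188) = -115*(((½)*(-⅒)*1)*(1/28) + 34/64)*(-188) = -115*(-1/20*1/28 + 34*(1/64))*(-188) = -115*(-1/560 + 17/32)*(-188) = -115*593/1120*(-188) = -13639/224*(-188) = 641033/56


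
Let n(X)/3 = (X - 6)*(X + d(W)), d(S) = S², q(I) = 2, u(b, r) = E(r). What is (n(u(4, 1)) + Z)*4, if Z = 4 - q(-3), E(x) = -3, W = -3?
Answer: -640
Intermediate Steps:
u(b, r) = -3
Z = 2 (Z = 4 - 1*2 = 4 - 2 = 2)
n(X) = 3*(-6 + X)*(9 + X) (n(X) = 3*((X - 6)*(X + (-3)²)) = 3*((-6 + X)*(X + 9)) = 3*((-6 + X)*(9 + X)) = 3*(-6 + X)*(9 + X))
(n(u(4, 1)) + Z)*4 = ((-162 + 3*(-3)² + 9*(-3)) + 2)*4 = ((-162 + 3*9 - 27) + 2)*4 = ((-162 + 27 - 27) + 2)*4 = (-162 + 2)*4 = -160*4 = -640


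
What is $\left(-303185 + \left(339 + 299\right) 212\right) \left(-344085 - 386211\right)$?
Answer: $122637876984$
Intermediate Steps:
$\left(-303185 + \left(339 + 299\right) 212\right) \left(-344085 - 386211\right) = \left(-303185 + 638 \cdot 212\right) \left(-730296\right) = \left(-303185 + 135256\right) \left(-730296\right) = \left(-167929\right) \left(-730296\right) = 122637876984$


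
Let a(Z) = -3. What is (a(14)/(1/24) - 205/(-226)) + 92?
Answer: 4725/226 ≈ 20.907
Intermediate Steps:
(a(14)/(1/24) - 205/(-226)) + 92 = (-3/(1/24) - 205/(-226)) + 92 = (-3/1/24 - 205*(-1/226)) + 92 = (-3*24 + 205/226) + 92 = (-72 + 205/226) + 92 = -16067/226 + 92 = 4725/226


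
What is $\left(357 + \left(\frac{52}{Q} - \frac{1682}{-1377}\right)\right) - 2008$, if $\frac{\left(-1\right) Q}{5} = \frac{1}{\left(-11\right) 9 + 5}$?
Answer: $- \frac{4627949}{6885} \approx -672.18$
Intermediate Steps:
$Q = \frac{5}{94}$ ($Q = - \frac{5}{\left(-11\right) 9 + 5} = - \frac{5}{-99 + 5} = - \frac{5}{-94} = \left(-5\right) \left(- \frac{1}{94}\right) = \frac{5}{94} \approx 0.053191$)
$\left(357 + \left(\frac{52}{Q} - \frac{1682}{-1377}\right)\right) - 2008 = \left(357 + \left(\frac{52}{\frac{5}{94}} - \frac{1682}{-1377}\right)\right) - 2008 = \left(357 + \left(52 \cdot \frac{94}{5} - - \frac{1682}{1377}\right)\right) - 2008 = \left(357 + \left(\frac{4888}{5} + \frac{1682}{1377}\right)\right) - 2008 = \left(357 + \frac{6739186}{6885}\right) - 2008 = \frac{9197131}{6885} - 2008 = - \frac{4627949}{6885}$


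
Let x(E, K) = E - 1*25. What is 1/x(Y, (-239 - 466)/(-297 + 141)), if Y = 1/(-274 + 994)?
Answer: -720/17999 ≈ -0.040002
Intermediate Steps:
Y = 1/720 ≈ 0.0013889
x(E, K) = -25 + E (x(E, K) = E - 25 = -25 + E)
1/x(Y, (-239 - 466)/(-297 + 141)) = 1/(-25 + 1/720) = 1/(-17999/720) = -720/17999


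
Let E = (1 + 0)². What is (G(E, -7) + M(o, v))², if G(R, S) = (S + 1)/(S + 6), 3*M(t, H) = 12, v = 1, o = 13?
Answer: 100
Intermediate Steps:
M(t, H) = 4 (M(t, H) = (⅓)*12 = 4)
E = 1 (E = 1² = 1)
G(R, S) = (1 + S)/(6 + S)
(G(E, -7) + M(o, v))² = ((1 - 7)/(6 - 7) + 4)² = (-6/(-1) + 4)² = (-1*(-6) + 4)² = (6 + 4)² = 10² = 100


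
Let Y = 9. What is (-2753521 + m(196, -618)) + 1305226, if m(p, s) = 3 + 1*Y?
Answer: -1448283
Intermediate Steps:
m(p, s) = 12 (m(p, s) = 3 + 1*9 = 3 + 9 = 12)
(-2753521 + m(196, -618)) + 1305226 = (-2753521 + 12) + 1305226 = -2753509 + 1305226 = -1448283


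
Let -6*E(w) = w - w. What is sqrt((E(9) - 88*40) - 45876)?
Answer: 2*I*sqrt(12349) ≈ 222.25*I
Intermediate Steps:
E(w) = 0 (E(w) = -(w - w)/6 = -1/6*0 = 0)
sqrt((E(9) - 88*40) - 45876) = sqrt((0 - 88*40) - 45876) = sqrt((0 - 3520) - 45876) = sqrt(-3520 - 45876) = sqrt(-49396) = 2*I*sqrt(12349)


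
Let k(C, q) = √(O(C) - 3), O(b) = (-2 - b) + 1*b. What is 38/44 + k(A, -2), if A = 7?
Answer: 19/22 + I*√5 ≈ 0.86364 + 2.2361*I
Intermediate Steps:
O(b) = -2 (O(b) = (-2 - b) + b = -2)
k(C, q) = I*√5 (k(C, q) = √(-2 - 3) = √(-5) = I*√5)
38/44 + k(A, -2) = 38/44 + I*√5 = 38*(1/44) + I*√5 = 19/22 + I*√5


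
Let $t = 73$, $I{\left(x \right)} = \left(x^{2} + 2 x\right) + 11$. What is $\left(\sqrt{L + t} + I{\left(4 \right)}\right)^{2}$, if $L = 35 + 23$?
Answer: $\left(35 + \sqrt{131}\right)^{2} \approx 2157.2$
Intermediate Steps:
$I{\left(x \right)} = 11 + x^{2} + 2 x$
$L = 58$
$\left(\sqrt{L + t} + I{\left(4 \right)}\right)^{2} = \left(\sqrt{58 + 73} + \left(11 + 4^{2} + 2 \cdot 4\right)\right)^{2} = \left(\sqrt{131} + \left(11 + 16 + 8\right)\right)^{2} = \left(\sqrt{131} + 35\right)^{2} = \left(35 + \sqrt{131}\right)^{2}$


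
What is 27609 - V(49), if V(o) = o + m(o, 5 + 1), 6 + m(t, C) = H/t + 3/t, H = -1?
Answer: 1350732/49 ≈ 27566.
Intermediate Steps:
m(t, C) = -6 + 2/t (m(t, C) = -6 + (-1/t + 3/t) = -6 + 2/t)
V(o) = -6 + o + 2/o (V(o) = o + (-6 + 2/o) = -6 + o + 2/o)
27609 - V(49) = 27609 - (-6 + 49 + 2/49) = 27609 - 1*2109/49 = 27609 - 2109/49 = 1350732/49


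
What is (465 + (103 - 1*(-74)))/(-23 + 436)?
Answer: 642/413 ≈ 1.5545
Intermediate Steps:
(465 + (103 - 1*(-74)))/(-23 + 436) = (465 + (103 + 74))/413 = (465 + 177)*(1/413) = 642*(1/413) = 642/413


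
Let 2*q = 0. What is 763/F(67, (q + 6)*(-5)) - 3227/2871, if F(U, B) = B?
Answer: -762461/28710 ≈ -26.557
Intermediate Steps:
q = 0 (q = (½)*0 = 0)
763/F(67, (q + 6)*(-5)) - 3227/2871 = 763/(((0 + 6)*(-5))) - 3227/2871 = 763/((6*(-5))) - 3227*1/2871 = 763/(-30) - 3227/2871 = 763*(-1/30) - 3227/2871 = -763/30 - 3227/2871 = -762461/28710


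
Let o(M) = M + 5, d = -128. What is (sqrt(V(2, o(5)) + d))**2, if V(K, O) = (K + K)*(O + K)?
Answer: -80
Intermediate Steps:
o(M) = 5 + M
V(K, O) = 2*K*(K + O) (V(K, O) = (2*K)*(K + O) = 2*K*(K + O))
(sqrt(V(2, o(5)) + d))**2 = (sqrt(2*2*(2 + (5 + 5)) - 128))**2 = (sqrt(2*2*(2 + 10) - 128))**2 = (sqrt(2*2*12 - 128))**2 = (sqrt(48 - 128))**2 = (sqrt(-80))**2 = (4*I*sqrt(5))**2 = -80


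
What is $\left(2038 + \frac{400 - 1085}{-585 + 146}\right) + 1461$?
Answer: $\frac{1536746}{439} \approx 3500.6$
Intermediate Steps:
$\left(2038 + \frac{400 - 1085}{-585 + 146}\right) + 1461 = \left(2038 - \frac{685}{-439}\right) + 1461 = \left(2038 - - \frac{685}{439}\right) + 1461 = \left(2038 + \frac{685}{439}\right) + 1461 = \frac{895367}{439} + 1461 = \frac{1536746}{439}$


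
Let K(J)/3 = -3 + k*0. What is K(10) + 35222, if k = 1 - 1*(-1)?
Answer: 35213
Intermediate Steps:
k = 2 (k = 1 + 1 = 2)
K(J) = -9 (K(J) = 3*(-3 + 2*0) = 3*(-3 + 0) = 3*(-3) = -9)
K(10) + 35222 = -9 + 35222 = 35213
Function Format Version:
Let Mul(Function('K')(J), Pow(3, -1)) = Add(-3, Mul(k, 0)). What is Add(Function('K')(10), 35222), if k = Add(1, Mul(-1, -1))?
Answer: 35213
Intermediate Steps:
k = 2 (k = Add(1, 1) = 2)
Function('K')(J) = -9 (Function('K')(J) = Mul(3, Add(-3, Mul(2, 0))) = Mul(3, Add(-3, 0)) = Mul(3, -3) = -9)
Add(Function('K')(10), 35222) = Add(-9, 35222) = 35213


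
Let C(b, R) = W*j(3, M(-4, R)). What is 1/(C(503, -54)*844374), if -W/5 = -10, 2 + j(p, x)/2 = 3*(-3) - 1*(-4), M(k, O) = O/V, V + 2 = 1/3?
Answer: -1/591061800 ≈ -1.6919e-9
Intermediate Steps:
V = -5/3 (V = -2 + 1/3 = -2 + ⅓ = -5/3 ≈ -1.6667)
M(k, O) = -3*O/5 (M(k, O) = O/(-5/3) = O*(-⅗) = -3*O/5)
j(p, x) = -14 (j(p, x) = -4 + 2*(3*(-3) - 1*(-4)) = -4 + 2*(-9 + 4) = -4 + 2*(-5) = -4 - 10 = -14)
W = 50 (W = -5*(-10) = 50)
C(b, R) = -700 (C(b, R) = 50*(-14) = -700)
1/(C(503, -54)*844374) = 1/(-700*844374) = -1/700*1/844374 = -1/591061800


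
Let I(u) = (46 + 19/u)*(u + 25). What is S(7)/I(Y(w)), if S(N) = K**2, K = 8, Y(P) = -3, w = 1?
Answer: 96/1309 ≈ 0.073338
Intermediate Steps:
I(u) = (25 + u)*(46 + 19/u) (I(u) = (46 + 19/u)*(25 + u) = (25 + u)*(46 + 19/u))
S(N) = 64 (S(N) = 8**2 = 64)
S(7)/I(Y(w)) = 64/(1169 + 46*(-3) + 475/(-3)) = 64/(1169 - 138 + 475*(-1/3)) = 64/(1169 - 138 - 475/3) = 64/(2618/3) = 64*(3/2618) = 96/1309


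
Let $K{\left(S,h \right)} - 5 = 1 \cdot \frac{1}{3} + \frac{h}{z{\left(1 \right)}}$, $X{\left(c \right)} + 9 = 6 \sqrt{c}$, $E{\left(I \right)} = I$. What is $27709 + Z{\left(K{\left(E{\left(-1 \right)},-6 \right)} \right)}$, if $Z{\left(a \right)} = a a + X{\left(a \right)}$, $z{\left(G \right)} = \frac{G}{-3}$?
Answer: $\frac{254200}{9} + 2 \sqrt{210} \approx 28273.0$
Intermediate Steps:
$z{\left(G \right)} = - \frac{G}{3}$ ($z{\left(G \right)} = G \left(- \frac{1}{3}\right) = - \frac{G}{3}$)
$X{\left(c \right)} = -9 + 6 \sqrt{c}$
$K{\left(S,h \right)} = \frac{16}{3} - 3 h$ ($K{\left(S,h \right)} = 5 + \left(1 \cdot \frac{1}{3} + \frac{h}{\left(- \frac{1}{3}\right) 1}\right) = 5 + \left(1 \cdot \frac{1}{3} + \frac{h}{- \frac{1}{3}}\right) = 5 + \left(\frac{1}{3} + h \left(-3\right)\right) = 5 - \left(- \frac{1}{3} + 3 h\right) = \frac{16}{3} - 3 h$)
$Z{\left(a \right)} = -9 + a^{2} + 6 \sqrt{a}$ ($Z{\left(a \right)} = a a + \left(-9 + 6 \sqrt{a}\right) = a^{2} + \left(-9 + 6 \sqrt{a}\right) = -9 + a^{2} + 6 \sqrt{a}$)
$27709 + Z{\left(K{\left(E{\left(-1 \right)},-6 \right)} \right)} = 27709 + \left(-9 + \left(\frac{16}{3} - -18\right)^{2} + 6 \sqrt{\frac{16}{3} - -18}\right) = 27709 + \left(-9 + \left(\frac{16}{3} + 18\right)^{2} + 6 \sqrt{\frac{16}{3} + 18}\right) = 27709 + \left(-9 + \left(\frac{70}{3}\right)^{2} + 6 \sqrt{\frac{70}{3}}\right) = 27709 + \left(-9 + \frac{4900}{9} + 6 \frac{\sqrt{210}}{3}\right) = 27709 + \left(-9 + \frac{4900}{9} + 2 \sqrt{210}\right) = 27709 + \left(\frac{4819}{9} + 2 \sqrt{210}\right) = \frac{254200}{9} + 2 \sqrt{210}$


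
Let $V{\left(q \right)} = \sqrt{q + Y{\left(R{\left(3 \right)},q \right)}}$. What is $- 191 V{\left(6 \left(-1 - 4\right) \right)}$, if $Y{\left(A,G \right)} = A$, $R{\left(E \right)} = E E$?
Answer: $- 191 i \sqrt{21} \approx - 875.27 i$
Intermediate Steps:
$R{\left(E \right)} = E^{2}$
$V{\left(q \right)} = \sqrt{9 + q}$ ($V{\left(q \right)} = \sqrt{q + 3^{2}} = \sqrt{q + 9} = \sqrt{9 + q}$)
$- 191 V{\left(6 \left(-1 - 4\right) \right)} = - 191 \sqrt{9 + 6 \left(-1 - 4\right)} = - 191 \sqrt{9 + 6 \left(-5\right)} = - 191 \sqrt{9 - 30} = - 191 \sqrt{-21} = - 191 i \sqrt{21}$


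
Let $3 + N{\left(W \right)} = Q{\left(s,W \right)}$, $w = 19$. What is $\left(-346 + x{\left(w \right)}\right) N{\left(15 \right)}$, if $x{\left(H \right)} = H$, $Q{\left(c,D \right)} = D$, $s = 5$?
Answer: $-3924$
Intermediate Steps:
$N{\left(W \right)} = -3 + W$
$\left(-346 + x{\left(w \right)}\right) N{\left(15 \right)} = \left(-346 + 19\right) \left(-3 + 15\right) = \left(-327\right) 12 = -3924$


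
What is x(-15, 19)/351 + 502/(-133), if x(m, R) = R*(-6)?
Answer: -63788/15561 ≈ -4.0992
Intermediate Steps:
x(m, R) = -6*R
x(-15, 19)/351 + 502/(-133) = -6*19/351 + 502/(-133) = -114*1/351 + 502*(-1/133) = -38/117 - 502/133 = -63788/15561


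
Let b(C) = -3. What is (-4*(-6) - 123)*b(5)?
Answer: 297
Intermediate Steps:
(-4*(-6) - 123)*b(5) = (-4*(-6) - 123)*(-3) = (24 - 123)*(-3) = -99*(-3) = 297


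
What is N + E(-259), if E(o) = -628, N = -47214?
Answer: -47842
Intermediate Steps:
N + E(-259) = -47214 - 628 = -47842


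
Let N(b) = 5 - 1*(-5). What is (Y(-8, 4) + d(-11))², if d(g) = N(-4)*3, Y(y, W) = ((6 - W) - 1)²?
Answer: 961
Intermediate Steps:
Y(y, W) = (5 - W)²
N(b) = 10 (N(b) = 5 + 5 = 10)
d(g) = 30 (d(g) = 10*3 = 30)
(Y(-8, 4) + d(-11))² = ((-5 + 4)² + 30)² = ((-1)² + 30)² = (1 + 30)² = 31² = 961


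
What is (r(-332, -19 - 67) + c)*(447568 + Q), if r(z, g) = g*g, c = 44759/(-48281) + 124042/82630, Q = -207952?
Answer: 3535333931332509696/1994729515 ≈ 1.7723e+9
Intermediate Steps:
c = 1145217816/1994729515 (c = 44759*(-1/48281) + 124042*(1/82630) = -44759/48281 + 62021/41315 = 1145217816/1994729515 ≈ 0.57412)
r(z, g) = g²
(r(-332, -19 - 67) + c)*(447568 + Q) = ((-19 - 67)² + 1145217816/1994729515)*(447568 - 207952) = ((-86)² + 1145217816/1994729515)*239616 = (7396 + 1145217816/1994729515)*239616 = (14754164710756/1994729515)*239616 = 3535333931332509696/1994729515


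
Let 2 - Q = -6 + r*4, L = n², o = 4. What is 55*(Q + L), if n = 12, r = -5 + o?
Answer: 8580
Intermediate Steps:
r = -1 (r = -5 + 4 = -1)
L = 144 (L = 12² = 144)
Q = 12 (Q = 2 - (-6 - 1*4) = 2 - (-6 - 4) = 2 - 1*(-10) = 2 + 10 = 12)
55*(Q + L) = 55*(12 + 144) = 55*156 = 8580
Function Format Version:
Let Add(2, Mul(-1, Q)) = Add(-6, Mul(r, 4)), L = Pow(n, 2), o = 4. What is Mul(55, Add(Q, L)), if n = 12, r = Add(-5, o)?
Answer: 8580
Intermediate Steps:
r = -1 (r = Add(-5, 4) = -1)
L = 144 (L = Pow(12, 2) = 144)
Q = 12 (Q = Add(2, Mul(-1, Add(-6, Mul(-1, 4)))) = Add(2, Mul(-1, Add(-6, -4))) = Add(2, Mul(-1, -10)) = Add(2, 10) = 12)
Mul(55, Add(Q, L)) = Mul(55, Add(12, 144)) = Mul(55, 156) = 8580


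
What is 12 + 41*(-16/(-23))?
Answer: 932/23 ≈ 40.522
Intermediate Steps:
12 + 41*(-16/(-23)) = 12 + 41*(-16*(-1/23)) = 12 + 41*(16/23) = 12 + 656/23 = 932/23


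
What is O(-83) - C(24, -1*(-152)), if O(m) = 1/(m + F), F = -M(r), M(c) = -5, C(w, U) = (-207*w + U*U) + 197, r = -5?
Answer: -1429975/78 ≈ -18333.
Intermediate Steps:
C(w, U) = 197 + U² - 207*w (C(w, U) = (-207*w + U²) + 197 = (U² - 207*w) + 197 = 197 + U² - 207*w)
F = 5 (F = -1*(-5) = 5)
O(m) = 1/(5 + m) (O(m) = 1/(m + 5) = 1/(5 + m))
O(-83) - C(24, -1*(-152)) = 1/(5 - 83) - (197 + (-1*(-152))² - 207*24) = 1/(-78) - (197 + 152² - 4968) = -1/78 - (197 + 23104 - 4968) = -1/78 - 1*18333 = -1/78 - 18333 = -1429975/78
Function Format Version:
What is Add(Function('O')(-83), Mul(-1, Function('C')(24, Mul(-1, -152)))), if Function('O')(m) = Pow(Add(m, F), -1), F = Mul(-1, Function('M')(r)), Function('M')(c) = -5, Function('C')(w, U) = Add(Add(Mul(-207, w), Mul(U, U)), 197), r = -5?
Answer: Rational(-1429975, 78) ≈ -18333.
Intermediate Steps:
Function('C')(w, U) = Add(197, Pow(U, 2), Mul(-207, w)) (Function('C')(w, U) = Add(Add(Mul(-207, w), Pow(U, 2)), 197) = Add(Add(Pow(U, 2), Mul(-207, w)), 197) = Add(197, Pow(U, 2), Mul(-207, w)))
F = 5 (F = Mul(-1, -5) = 5)
Function('O')(m) = Pow(Add(5, m), -1) (Function('O')(m) = Pow(Add(m, 5), -1) = Pow(Add(5, m), -1))
Add(Function('O')(-83), Mul(-1, Function('C')(24, Mul(-1, -152)))) = Add(Pow(Add(5, -83), -1), Mul(-1, Add(197, Pow(Mul(-1, -152), 2), Mul(-207, 24)))) = Add(Pow(-78, -1), Mul(-1, Add(197, Pow(152, 2), -4968))) = Add(Rational(-1, 78), Mul(-1, Add(197, 23104, -4968))) = Add(Rational(-1, 78), Mul(-1, 18333)) = Add(Rational(-1, 78), -18333) = Rational(-1429975, 78)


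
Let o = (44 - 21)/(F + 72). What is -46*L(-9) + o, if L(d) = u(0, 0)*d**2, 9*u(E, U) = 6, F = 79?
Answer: -375061/151 ≈ -2483.8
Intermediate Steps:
u(E, U) = 2/3 (u(E, U) = (1/9)*6 = 2/3)
o = 23/151 (o = (44 - 21)/(79 + 72) = 23/151 ≈ 0.15232)
L(d) = 2*d**2/3
-46*L(-9) + o = -92*(-9)**2/3 + 23/151 = -92*81/3 + 23/151 = -46*54 + 23/151 = -2484 + 23/151 = -375061/151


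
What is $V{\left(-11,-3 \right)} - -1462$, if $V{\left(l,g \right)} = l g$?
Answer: $1495$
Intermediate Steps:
$V{\left(l,g \right)} = g l$
$V{\left(-11,-3 \right)} - -1462 = \left(-3\right) \left(-11\right) - -1462 = 33 + 1462 = 1495$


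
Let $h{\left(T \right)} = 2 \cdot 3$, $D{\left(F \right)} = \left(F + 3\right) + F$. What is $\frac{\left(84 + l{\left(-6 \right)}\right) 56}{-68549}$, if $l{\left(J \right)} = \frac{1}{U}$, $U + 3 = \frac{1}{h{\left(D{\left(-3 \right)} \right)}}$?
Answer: $- \frac{79632}{1165333} \approx -0.068334$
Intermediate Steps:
$D{\left(F \right)} = 3 + 2 F$ ($D{\left(F \right)} = \left(3 + F\right) + F = 3 + 2 F$)
$h{\left(T \right)} = 6$
$U = - \frac{17}{6}$ ($U = -3 + \frac{1}{6} = - \frac{17}{6} \approx -2.8333$)
$l{\left(J \right)} = - \frac{6}{17}$ ($l{\left(J \right)} = \frac{1}{- \frac{17}{6}} = - \frac{6}{17}$)
$\frac{\left(84 + l{\left(-6 \right)}\right) 56}{-68549} = \frac{\left(84 - \frac{6}{17}\right) 56}{-68549} = \frac{1422}{17} \cdot 56 \left(- \frac{1}{68549}\right) = \frac{79632}{17} \left(- \frac{1}{68549}\right) = - \frac{79632}{1165333}$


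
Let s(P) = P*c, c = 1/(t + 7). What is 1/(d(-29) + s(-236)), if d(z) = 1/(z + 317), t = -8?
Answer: 288/67969 ≈ 0.0042372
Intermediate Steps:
c = -1 (c = 1/(-8 + 7) = 1/(-1) = -1)
d(z) = 1/(317 + z)
s(P) = -P (s(P) = P*(-1) = -P)
1/(d(-29) + s(-236)) = 1/(1/(317 - 29) - 1*(-236)) = 1/(1/288 + 236) = 1/(67969/288) = 288/67969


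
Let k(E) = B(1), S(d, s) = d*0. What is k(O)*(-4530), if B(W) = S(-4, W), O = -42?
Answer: 0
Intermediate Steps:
S(d, s) = 0
B(W) = 0
k(E) = 0
k(O)*(-4530) = 0*(-4530) = 0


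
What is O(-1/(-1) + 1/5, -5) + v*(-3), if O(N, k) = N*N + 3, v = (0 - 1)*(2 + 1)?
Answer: 336/25 ≈ 13.440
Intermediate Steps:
v = -3 (v = -1*3 = -3)
O(N, k) = 3 + N² (O(N, k) = N² + 3 = 3 + N²)
O(-1/(-1) + 1/5, -5) + v*(-3) = (3 + (-1/(-1) + 1/5)²) - 3*(-3) = (3 + (-1*(-1) + 1*(⅕))²) + 9 = (3 + (1 + ⅕)²) + 9 = (3 + (6/5)²) + 9 = (3 + 36/25) + 9 = 111/25 + 9 = 336/25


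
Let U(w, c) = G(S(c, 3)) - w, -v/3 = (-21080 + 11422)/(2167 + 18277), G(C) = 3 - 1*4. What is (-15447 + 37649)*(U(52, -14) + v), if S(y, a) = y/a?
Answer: -5853324179/5111 ≈ -1.1452e+6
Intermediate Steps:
G(C) = -1 (G(C) = 3 - 4 = -1)
v = 14487/10222 (v = -3*(-21080 + 11422)/(2167 + 18277) = -(-28974)/20444 = -3*(-4829/10222) = 14487/10222 ≈ 1.4172)
U(w, c) = -1 - w
(-15447 + 37649)*(U(52, -14) + v) = (-15447 + 37649)*((-1 - 1*52) + 14487/10222) = 22202*((-1 - 52) + 14487/10222) = 22202*(-53 + 14487/10222) = 22202*(-527279/10222) = -5853324179/5111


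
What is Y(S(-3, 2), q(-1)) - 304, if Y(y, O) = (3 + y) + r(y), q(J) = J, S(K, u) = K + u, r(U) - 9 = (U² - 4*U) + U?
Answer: -289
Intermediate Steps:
r(U) = 9 + U² - 3*U (r(U) = 9 + ((U² - 4*U) + U) = 9 + (U² - 3*U) = 9 + U² - 3*U)
Y(y, O) = 12 + y² - 2*y (Y(y, O) = (3 + y) + (9 + y² - 3*y) = 12 + y² - 2*y)
Y(S(-3, 2), q(-1)) - 304 = (12 + (-3 + 2)² - 2*(-3 + 2)) - 304 = (12 + (-1)² - 2*(-1)) - 304 = (12 + 1 + 2) - 304 = 15 - 304 = -289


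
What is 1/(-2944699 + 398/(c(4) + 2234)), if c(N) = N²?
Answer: -1125/3312786176 ≈ -3.3959e-7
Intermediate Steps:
1/(-2944699 + 398/(c(4) + 2234)) = 1/(-2944699 + 398/(4² + 2234)) = 1/(-2944699 + 398/(16 + 2234)) = 1/(-2944699 + 398/2250) = 1/(-2944699 + (1/2250)*398) = 1/(-2944699 + 199/1125) = 1/(-3312786176/1125) = -1125/3312786176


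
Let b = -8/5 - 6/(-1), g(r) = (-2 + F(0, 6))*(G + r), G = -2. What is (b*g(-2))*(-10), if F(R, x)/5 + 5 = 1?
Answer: -3872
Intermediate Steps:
F(R, x) = -20 (F(R, x) = -25 + 5*1 = -25 + 5 = -20)
g(r) = 44 - 22*r (g(r) = (-2 - 20)*(-2 + r) = -22*(-2 + r) = 44 - 22*r)
b = 22/5 (b = -8*⅕ - 6*(-1) = -8/5 + 6 = 22/5 ≈ 4.4000)
(b*g(-2))*(-10) = (22*(44 - 22*(-2))/5)*(-10) = (22*(44 + 44)/5)*(-10) = ((22/5)*88)*(-10) = (1936/5)*(-10) = -3872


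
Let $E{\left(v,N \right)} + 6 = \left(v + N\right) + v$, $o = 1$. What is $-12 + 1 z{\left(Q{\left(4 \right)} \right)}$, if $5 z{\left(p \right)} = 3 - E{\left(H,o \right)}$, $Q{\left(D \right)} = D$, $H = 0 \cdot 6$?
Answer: $- \frac{52}{5} \approx -10.4$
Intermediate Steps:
$H = 0$
$E{\left(v,N \right)} = -6 + N + 2 v$ ($E{\left(v,N \right)} = -6 + \left(\left(v + N\right) + v\right) = -6 + \left(\left(N + v\right) + v\right) = -6 + \left(N + 2 v\right) = -6 + N + 2 v$)
$z{\left(p \right)} = \frac{8}{5}$ ($z{\left(p \right)} = \frac{3 - \left(-6 + 1 + 2 \cdot 0\right)}{5} = \frac{3 - \left(-6 + 1 + 0\right)}{5} = \frac{3 - -5}{5} = \frac{3 + 5}{5} = \frac{1}{5} \cdot 8 = \frac{8}{5}$)
$-12 + 1 z{\left(Q{\left(4 \right)} \right)} = -12 + 1 \cdot \frac{8}{5} = -12 + \frac{8}{5} = - \frac{52}{5}$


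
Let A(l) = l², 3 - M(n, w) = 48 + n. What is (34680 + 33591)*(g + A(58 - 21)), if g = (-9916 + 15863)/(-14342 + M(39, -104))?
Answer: 1347891215937/14426 ≈ 9.3435e+7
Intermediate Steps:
M(n, w) = -45 - n (M(n, w) = 3 - (48 + n) = 3 + (-48 - n) = -45 - n)
g = -5947/14426 (g = (-9916 + 15863)/(-14342 + (-45 - 1*39)) = 5947/(-14342 + (-45 - 39)) = 5947/(-14342 - 84) = 5947/(-14426) = 5947*(-1/14426) = -5947/14426 ≈ -0.41224)
(34680 + 33591)*(g + A(58 - 21)) = (34680 + 33591)*(-5947/14426 + (58 - 21)²) = 68271*(-5947/14426 + 37²) = 68271*(-5947/14426 + 1369) = 68271*(19743247/14426) = 1347891215937/14426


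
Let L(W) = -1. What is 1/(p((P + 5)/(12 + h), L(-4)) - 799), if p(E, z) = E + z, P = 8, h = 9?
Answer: -21/16787 ≈ -0.0012510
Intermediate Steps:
1/(p((P + 5)/(12 + h), L(-4)) - 799) = 1/(((8 + 5)/(12 + 9) - 1) - 799) = 1/((13/21 - 1) - 799) = 1/(-8/21 - 799) = 1/(-16787/21) = -21/16787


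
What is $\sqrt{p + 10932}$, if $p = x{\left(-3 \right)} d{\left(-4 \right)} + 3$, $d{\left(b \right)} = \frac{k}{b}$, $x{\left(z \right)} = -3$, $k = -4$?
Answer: $2 \sqrt{2733} \approx 104.56$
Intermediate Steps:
$d{\left(b \right)} = - \frac{4}{b}$
$p = 0$ ($p = - 3 \left(- \frac{4}{-4}\right) + 3 = - 3 \left(\left(-4\right) \left(- \frac{1}{4}\right)\right) + 3 = \left(-3\right) 1 + 3 = -3 + 3 = 0$)
$\sqrt{p + 10932} = \sqrt{0 + 10932} = \sqrt{10932} = 2 \sqrt{2733}$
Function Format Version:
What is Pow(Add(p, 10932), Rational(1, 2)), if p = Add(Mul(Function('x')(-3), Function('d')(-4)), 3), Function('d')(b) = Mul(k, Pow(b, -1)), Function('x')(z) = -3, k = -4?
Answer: Mul(2, Pow(2733, Rational(1, 2))) ≈ 104.56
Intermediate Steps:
Function('d')(b) = Mul(-4, Pow(b, -1))
p = 0 (p = Add(Mul(-3, Mul(-4, Pow(-4, -1))), 3) = Add(Mul(-3, Mul(-4, Rational(-1, 4))), 3) = Add(Mul(-3, 1), 3) = Add(-3, 3) = 0)
Pow(Add(p, 10932), Rational(1, 2)) = Pow(Add(0, 10932), Rational(1, 2)) = Pow(10932, Rational(1, 2)) = Mul(2, Pow(2733, Rational(1, 2)))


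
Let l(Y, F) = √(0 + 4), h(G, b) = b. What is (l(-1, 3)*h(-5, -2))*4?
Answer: -16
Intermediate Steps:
l(Y, F) = 2 (l(Y, F) = √4 = 2)
(l(-1, 3)*h(-5, -2))*4 = (2*(-2))*4 = -4*4 = -16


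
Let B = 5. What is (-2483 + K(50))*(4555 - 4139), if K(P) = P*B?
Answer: -928928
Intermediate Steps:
K(P) = 5*P (K(P) = P*5 = 5*P)
(-2483 + K(50))*(4555 - 4139) = (-2483 + 5*50)*(4555 - 4139) = (-2483 + 250)*416 = -2233*416 = -928928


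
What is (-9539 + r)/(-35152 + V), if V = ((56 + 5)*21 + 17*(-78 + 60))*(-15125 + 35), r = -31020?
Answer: 40559/14747902 ≈ 0.0027502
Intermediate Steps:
V = -14712750 (V = (61*21 + 17*(-18))*(-15090) = (1281 - 306)*(-15090) = 975*(-15090) = -14712750)
(-9539 + r)/(-35152 + V) = (-9539 - 31020)/(-35152 - 14712750) = -40559/(-14747902) = -40559*(-1/14747902) = 40559/14747902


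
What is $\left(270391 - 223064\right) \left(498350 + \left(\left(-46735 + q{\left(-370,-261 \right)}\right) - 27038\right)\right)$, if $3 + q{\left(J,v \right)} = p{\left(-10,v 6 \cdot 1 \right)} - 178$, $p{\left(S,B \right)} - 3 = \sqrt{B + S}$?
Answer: $20085531473 + 94654 i \sqrt{394} \approx 2.0086 \cdot 10^{10} + 1.8788 \cdot 10^{6} i$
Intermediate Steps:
$p{\left(S,B \right)} = 3 + \sqrt{B + S}$
$q{\left(J,v \right)} = -178 + \sqrt{-10 + 6 v}$ ($q{\left(J,v \right)} = -3 + \left(\left(3 + \sqrt{v 6 \cdot 1 - 10}\right) - 178\right) = -3 + \left(\left(3 + \sqrt{6 v 1 - 10}\right) - 178\right) = -3 + \left(\left(3 + \sqrt{6 v - 10}\right) - 178\right) = -3 + \left(\left(3 + \sqrt{-10 + 6 v}\right) - 178\right) = -3 + \left(-175 + \sqrt{-10 + 6 v}\right) = -178 + \sqrt{-10 + 6 v}$)
$\left(270391 - 223064\right) \left(498350 + \left(\left(-46735 + q{\left(-370,-261 \right)}\right) - 27038\right)\right) = \left(270391 - 223064\right) \left(498350 - \left(73951 - \sqrt{-10 + 6 \left(-261\right)}\right)\right) = 47327 \left(498350 - \left(73951 - \sqrt{-10 - 1566}\right)\right) = 47327 \left(498350 - \left(73951 - 2 i \sqrt{394}\right)\right) = 47327 \left(424399 + 2 i \sqrt{394}\right) = 20085531473 + 94654 i \sqrt{394}$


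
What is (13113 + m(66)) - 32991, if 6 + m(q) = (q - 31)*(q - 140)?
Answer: -22474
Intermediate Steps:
m(q) = -6 + (-140 + q)*(-31 + q) (m(q) = -6 + (q - 31)*(q - 140) = -6 + (-31 + q)*(-140 + q) = -6 + (-140 + q)*(-31 + q))
(13113 + m(66)) - 32991 = (13113 + (4334 + 66² - 171*66)) - 32991 = (13113 + (4334 + 4356 - 11286)) - 32991 = (13113 - 2596) - 32991 = 10517 - 32991 = -22474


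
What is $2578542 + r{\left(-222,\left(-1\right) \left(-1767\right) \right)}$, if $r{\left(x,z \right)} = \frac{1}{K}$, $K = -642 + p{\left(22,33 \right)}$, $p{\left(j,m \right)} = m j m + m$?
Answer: $\frac{60206377159}{23349} \approx 2.5785 \cdot 10^{6}$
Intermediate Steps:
$p{\left(j,m \right)} = m + j m^{2}$ ($p{\left(j,m \right)} = j m m + m = j m^{2} + m = m + j m^{2}$)
$K = 23349$ ($K = -642 + 33 \left(1 + 22 \cdot 33\right) = -642 + 33 \left(1 + 726\right) = -642 + 33 \cdot 727 = -642 + 23991 = 23349$)
$r{\left(x,z \right)} = \frac{1}{23349}$
$2578542 + r{\left(-222,\left(-1\right) \left(-1767\right) \right)} = 2578542 + \frac{1}{23349} = \frac{60206377159}{23349}$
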